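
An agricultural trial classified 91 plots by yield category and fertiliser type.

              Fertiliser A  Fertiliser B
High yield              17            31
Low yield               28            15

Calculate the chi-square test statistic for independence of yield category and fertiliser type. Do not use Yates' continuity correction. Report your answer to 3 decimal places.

8.004

Row totals: 48, 43. Column totals: 45, 46. Grand total N = 91.
Expected counts (row total × column total / N):
  High yield, Fertiliser A: 48×45/91 = 23.7363
  High yield, Fertiliser B: 48×46/91 = 24.2637
  Low yield, Fertiliser A: 43×45/91 = 21.2637
  Low yield, Fertiliser B: 43×46/91 = 21.7363
Contributions (O − E)²/E:
  (17 − 23.7363)²/23.7363 = 1.9117
  (31 − 24.2637)²/24.2637 = 1.8702
  (28 − 21.2637)²/21.2637 = 2.1340
  (15 − 21.7363)²/21.7363 = 2.0876
χ² = 1.9117 + 1.8702 + 2.1340 + 2.0876 = 8.004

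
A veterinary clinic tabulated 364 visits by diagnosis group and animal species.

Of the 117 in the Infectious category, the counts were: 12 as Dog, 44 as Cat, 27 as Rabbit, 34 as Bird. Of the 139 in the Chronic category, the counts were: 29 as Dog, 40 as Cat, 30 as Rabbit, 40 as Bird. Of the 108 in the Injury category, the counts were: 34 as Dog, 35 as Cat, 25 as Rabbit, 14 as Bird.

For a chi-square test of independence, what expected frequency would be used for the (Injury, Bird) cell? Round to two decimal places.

26.11

Row total (Injury) = 108; column total (Bird) = 88; grand total N = 364.
Expected count = (row total × column total) / N = 108 × 88 / 364 = 26.11.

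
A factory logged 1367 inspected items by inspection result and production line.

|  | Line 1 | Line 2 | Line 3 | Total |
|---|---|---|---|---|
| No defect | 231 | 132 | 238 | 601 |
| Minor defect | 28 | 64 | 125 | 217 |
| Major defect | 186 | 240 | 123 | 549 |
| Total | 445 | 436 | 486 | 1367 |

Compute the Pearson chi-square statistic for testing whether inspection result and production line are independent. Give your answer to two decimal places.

134.60

Grand total N = 1367.
Expected counts (row total × column total / N):
  No defect, Line 1: 601×445/1367 = 195.644
  No defect, Line 2: 601×436/1367 = 191.687
  No defect, Line 3: 601×486/1367 = 213.669
  Minor defect, Line 1: 217×445/1367 = 70.640
  Minor defect, Line 2: 217×436/1367 = 69.211
  Minor defect, Line 3: 217×486/1367 = 77.149
  Major defect, Line 1: 549×445/1367 = 178.716
  Major defect, Line 2: 549×436/1367 = 175.102
  Major defect, Line 3: 549×486/1367 = 195.182
Contributions (O − E)²/E:
  (231 − 195.644)²/195.644 = 6.3894
  (132 − 191.687)²/191.687 = 18.5852
  (238 − 213.669)²/213.669 = 2.7706
  (28 − 70.640)²/70.640 = 25.7385
  (64 − 69.211)²/69.211 = 0.3923
  (125 − 77.149)²/77.149 = 29.6792
  (186 − 178.716)²/178.716 = 0.2969
  (240 − 175.102)²/175.102 = 24.0531
  (123 − 195.182)²/195.182 = 26.6943
χ² = 6.3894 + 18.5852 + 2.7706 + 25.7385 + 0.3923 + 29.6792 + 0.2969 + 24.0531 + 26.6943 = 134.60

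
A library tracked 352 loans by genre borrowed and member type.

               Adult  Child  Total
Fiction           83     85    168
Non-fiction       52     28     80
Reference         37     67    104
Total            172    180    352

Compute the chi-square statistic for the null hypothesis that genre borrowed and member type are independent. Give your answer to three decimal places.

Grand total N = 352.
Expected counts (row total × column total / N):
  Fiction, Adult: 168×172/352 = 82.0909
  Fiction, Child: 168×180/352 = 85.9091
  Non-fiction, Adult: 80×172/352 = 39.0909
  Non-fiction, Child: 80×180/352 = 40.9091
  Reference, Adult: 104×172/352 = 50.8182
  Reference, Child: 104×180/352 = 53.1818
Contributions (O − E)²/E:
  (83 − 82.0909)²/82.0909 = 0.0101
  (85 − 85.9091)²/85.9091 = 0.0096
  (52 − 39.0909)²/39.0909 = 4.2630
  (28 − 40.9091)²/40.9091 = 4.0735
  (37 − 50.8182)²/50.8182 = 3.7574
  (67 − 53.1818)²/53.1818 = 3.5904
χ² = 0.0101 + 0.0096 + 4.2630 + 4.0735 + 3.7574 + 3.5904 = 15.704

15.704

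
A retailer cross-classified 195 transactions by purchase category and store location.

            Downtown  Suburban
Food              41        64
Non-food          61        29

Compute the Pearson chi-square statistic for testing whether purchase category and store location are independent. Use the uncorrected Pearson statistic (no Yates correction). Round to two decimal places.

16.03

Row totals: 105, 90. Column totals: 102, 93. Grand total N = 195.
Expected counts (row total × column total / N):
  Food, Downtown: 105×102/195 = 54.923
  Food, Suburban: 105×93/195 = 50.077
  Non-food, Downtown: 90×102/195 = 47.077
  Non-food, Suburban: 90×93/195 = 42.923
Contributions (O − E)²/E:
  (41 − 54.923)²/54.923 = 3.5295
  (64 − 50.077)²/50.077 = 3.8710
  (61 − 47.077)²/47.077 = 4.1177
  (29 − 42.923)²/42.923 = 4.5162
χ² = 3.5295 + 3.8710 + 4.1177 + 4.5162 = 16.03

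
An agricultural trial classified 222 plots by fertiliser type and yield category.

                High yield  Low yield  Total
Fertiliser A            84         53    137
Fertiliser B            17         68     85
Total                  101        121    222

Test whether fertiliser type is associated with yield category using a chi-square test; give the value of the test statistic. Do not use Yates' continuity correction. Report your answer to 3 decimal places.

Grand total N = 222.
Expected counts (row total × column total / N):
  Fertiliser A, High yield: 137×101/222 = 62.3288
  Fertiliser A, Low yield: 137×121/222 = 74.6712
  Fertiliser B, High yield: 85×101/222 = 38.6712
  Fertiliser B, Low yield: 85×121/222 = 46.3288
Contributions (O − E)²/E:
  (84 − 62.3288)²/62.3288 = 7.5349
  (53 − 74.6712)²/74.6712 = 6.2895
  (17 − 38.6712)²/38.6712 = 12.1445
  (68 − 46.3288)²/46.3288 = 10.1371
χ² = 7.5349 + 6.2895 + 12.1445 + 10.1371 = 36.106

36.106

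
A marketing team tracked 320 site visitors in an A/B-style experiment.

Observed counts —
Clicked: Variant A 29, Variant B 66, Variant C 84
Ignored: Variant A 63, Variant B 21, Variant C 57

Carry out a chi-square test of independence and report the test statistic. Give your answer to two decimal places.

37.02

Row totals: 179, 141. Column totals: 92, 87, 141. Grand total N = 320.
Expected counts (row total × column total / N):
  Clicked, Variant A: 179×92/320 = 51.462
  Clicked, Variant B: 179×87/320 = 48.666
  Clicked, Variant C: 179×141/320 = 78.872
  Ignored, Variant A: 141×92/320 = 40.538
  Ignored, Variant B: 141×87/320 = 38.334
  Ignored, Variant C: 141×141/320 = 62.128
Contributions (O − E)²/E:
  (29 − 51.462)²/51.462 = 9.8042
  (66 − 48.666)²/48.666 = 6.1741
  (84 − 78.872)²/78.872 = 0.3334
  (63 − 40.538)²/40.538 = 12.4461
  (21 − 38.334)²/38.334 = 7.8381
  (57 − 62.128)²/62.128 = 0.4233
χ² = 9.8042 + 6.1741 + 0.3334 + 12.4461 + 7.8381 + 0.4233 = 37.02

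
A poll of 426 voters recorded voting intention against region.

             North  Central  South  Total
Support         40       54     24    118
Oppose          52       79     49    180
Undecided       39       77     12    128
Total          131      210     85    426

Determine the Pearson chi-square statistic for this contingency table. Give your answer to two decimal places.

Grand total N = 426.
Expected counts (row total × column total / N):
  Support, North: 118×131/426 = 36.286
  Support, Central: 118×210/426 = 58.169
  Support, South: 118×85/426 = 23.545
  Oppose, North: 180×131/426 = 55.352
  Oppose, Central: 180×210/426 = 88.732
  Oppose, South: 180×85/426 = 35.915
  Undecided, North: 128×131/426 = 39.362
  Undecided, Central: 128×210/426 = 63.099
  Undecided, South: 128×85/426 = 25.540
Contributions (O − E)²/E:
  (40 − 36.286)²/36.286 = 0.3801
  (54 − 58.169)²/58.169 = 0.2988
  (24 − 23.545)²/23.545 = 0.0088
  (52 − 55.352)²/55.352 = 0.2030
  (79 − 88.732)²/88.732 = 1.0674
  (49 − 35.915)²/35.915 = 4.7673
  (39 − 39.362)²/39.362 = 0.0033
  (77 − 63.099)²/63.099 = 3.0625
  (12 − 25.540)²/25.540 = 7.1782
χ² = 0.3801 + 0.2988 + 0.0088 + 0.2030 + 1.0674 + 4.7673 + 0.0033 + 3.0625 + 7.1782 = 16.97

16.97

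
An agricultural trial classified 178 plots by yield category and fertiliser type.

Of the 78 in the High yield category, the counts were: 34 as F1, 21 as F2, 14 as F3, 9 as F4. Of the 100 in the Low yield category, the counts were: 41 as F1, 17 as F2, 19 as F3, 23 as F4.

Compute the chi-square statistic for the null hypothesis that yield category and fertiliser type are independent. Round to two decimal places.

Row totals: 78, 100. Column totals: 75, 38, 33, 32. Grand total N = 178.
Expected counts (row total × column total / N):
  High yield, F1: 78×75/178 = 32.865
  High yield, F2: 78×38/178 = 16.652
  High yield, F3: 78×33/178 = 14.461
  High yield, F4: 78×32/178 = 14.022
  Low yield, F1: 100×75/178 = 42.135
  Low yield, F2: 100×38/178 = 21.348
  Low yield, F3: 100×33/178 = 18.539
  Low yield, F4: 100×32/178 = 17.978
Contributions (O − E)²/E:
  (34 − 32.865)²/32.865 = 0.0392
  (21 − 16.652)²/16.652 = 1.1353
  (14 − 14.461)²/14.461 = 0.0147
  (9 − 14.022)²/14.022 = 1.7986
  (41 − 42.135)²/42.135 = 0.0306
  (17 − 21.348)²/21.348 = 0.8856
  (19 − 18.539)²/18.539 = 0.0115
  (23 − 17.978)²/17.978 = 1.4029
χ² = 0.0392 + 1.1353 + 0.0147 + 1.7986 + 0.0306 + 0.8856 + 0.0115 + 1.4029 = 5.32

5.32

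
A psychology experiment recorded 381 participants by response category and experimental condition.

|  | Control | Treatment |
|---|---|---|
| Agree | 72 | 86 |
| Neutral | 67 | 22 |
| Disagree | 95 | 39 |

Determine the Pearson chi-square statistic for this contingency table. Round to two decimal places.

29.04

Row totals: 158, 89, 134. Column totals: 234, 147. Grand total N = 381.
Expected counts (row total × column total / N):
  Agree, Control: 158×234/381 = 97.039
  Agree, Treatment: 158×147/381 = 60.961
  Neutral, Control: 89×234/381 = 54.661
  Neutral, Treatment: 89×147/381 = 34.339
  Disagree, Control: 134×234/381 = 82.299
  Disagree, Treatment: 134×147/381 = 51.701
Contributions (O − E)²/E:
  (72 − 97.039)²/97.039 = 6.4608
  (86 − 60.961)²/60.961 = 10.2845
  (67 − 54.661)²/54.661 = 2.7854
  (22 − 34.339)²/34.339 = 4.4338
  (95 − 82.299)²/82.299 = 1.9601
  (39 − 51.701)²/51.701 = 3.1202
χ² = 6.4608 + 10.2845 + 2.7854 + 4.4338 + 1.9601 + 3.1202 = 29.04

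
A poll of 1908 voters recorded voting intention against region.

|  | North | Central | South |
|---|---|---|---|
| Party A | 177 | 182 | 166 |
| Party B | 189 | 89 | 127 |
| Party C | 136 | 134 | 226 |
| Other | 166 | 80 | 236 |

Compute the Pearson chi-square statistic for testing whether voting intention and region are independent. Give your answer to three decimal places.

89.524

Row totals: 525, 405, 496, 482. Column totals: 668, 485, 755. Grand total N = 1908.
Expected counts (row total × column total / N):
  Party A, North: 525×668/1908 = 183.8050
  Party A, Central: 525×485/1908 = 133.4513
  Party A, South: 525×755/1908 = 207.7437
  Party B, North: 405×668/1908 = 141.7925
  Party B, Central: 405×485/1908 = 102.9481
  Party B, South: 405×755/1908 = 160.2594
  Party C, North: 496×668/1908 = 173.6520
  Party C, Central: 496×485/1908 = 126.0797
  Party C, South: 496×755/1908 = 196.2683
  Other, North: 482×668/1908 = 168.7505
  Other, Central: 482×485/1908 = 122.5210
  Other, South: 482×755/1908 = 190.7285
Contributions (O − E)²/E:
  (177 − 183.8050)²/183.8050 = 0.2519
  (182 − 133.4513)²/133.4513 = 17.6617
  (166 − 207.7437)²/207.7437 = 8.3879
  (189 − 141.7925)²/141.7925 = 15.7170
  (89 − 102.9481)²/102.9481 = 1.8898
  (127 − 160.2594)²/160.2594 = 6.9025
  (136 − 173.6520)²/173.6520 = 8.1639
  (134 − 126.0797)²/126.0797 = 0.4976
  (226 − 196.2683)²/196.2683 = 4.5039
  (166 − 168.7505)²/168.7505 = 0.0448
  (80 − 122.5210)²/122.5210 = 14.7569
  (236 − 190.7285)²/190.7285 = 10.7457
χ² = 0.2519 + 17.6617 + 8.3879 + 15.7170 + 1.8898 + 6.9025 + 8.1639 + 0.4976 + 4.5039 + 0.0448 + 14.7569 + 10.7457 = 89.524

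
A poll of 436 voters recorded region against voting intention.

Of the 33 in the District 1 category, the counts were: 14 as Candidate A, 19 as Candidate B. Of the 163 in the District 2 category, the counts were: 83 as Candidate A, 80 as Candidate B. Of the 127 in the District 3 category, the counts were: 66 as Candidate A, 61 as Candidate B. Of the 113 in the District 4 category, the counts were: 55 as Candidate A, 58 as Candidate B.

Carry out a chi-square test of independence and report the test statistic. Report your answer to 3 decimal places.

1.089

Row totals: 33, 163, 127, 113. Column totals: 218, 218. Grand total N = 436.
Expected counts (row total × column total / N):
  District 1, Candidate A: 33×218/436 = 16.5000
  District 1, Candidate B: 33×218/436 = 16.5000
  District 2, Candidate A: 163×218/436 = 81.5000
  District 2, Candidate B: 163×218/436 = 81.5000
  District 3, Candidate A: 127×218/436 = 63.5000
  District 3, Candidate B: 127×218/436 = 63.5000
  District 4, Candidate A: 113×218/436 = 56.5000
  District 4, Candidate B: 113×218/436 = 56.5000
Contributions (O − E)²/E:
  (14 − 16.5000)²/16.5000 = 0.3788
  (19 − 16.5000)²/16.5000 = 0.3788
  (83 − 81.5000)²/81.5000 = 0.0276
  (80 − 81.5000)²/81.5000 = 0.0276
  (66 − 63.5000)²/63.5000 = 0.0984
  (61 − 63.5000)²/63.5000 = 0.0984
  (55 − 56.5000)²/56.5000 = 0.0398
  (58 − 56.5000)²/56.5000 = 0.0398
χ² = 0.3788 + 0.3788 + 0.0276 + 0.0276 + 0.0984 + 0.0984 + 0.0398 + 0.0398 = 1.089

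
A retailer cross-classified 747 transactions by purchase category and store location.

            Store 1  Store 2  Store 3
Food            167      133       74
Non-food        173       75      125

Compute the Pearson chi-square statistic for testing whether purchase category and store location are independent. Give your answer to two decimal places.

29.35

Row totals: 374, 373. Column totals: 340, 208, 199. Grand total N = 747.
Expected counts (row total × column total / N):
  Food, Store 1: 374×340/747 = 170.228
  Food, Store 2: 374×208/747 = 104.139
  Food, Store 3: 374×199/747 = 99.633
  Non-food, Store 1: 373×340/747 = 169.772
  Non-food, Store 2: 373×208/747 = 103.861
  Non-food, Store 3: 373×199/747 = 99.367
Contributions (O − E)²/E:
  (167 − 170.228)²/170.228 = 0.0612
  (133 − 104.139)²/104.139 = 7.9985
  (74 − 99.633)²/99.633 = 6.5947
  (173 − 169.772)²/169.772 = 0.0614
  (75 − 103.861)²/103.861 = 8.0199
  (125 − 99.367)²/99.367 = 6.6124
χ² = 0.0612 + 7.9985 + 6.5947 + 0.0614 + 8.0199 + 6.6124 = 29.35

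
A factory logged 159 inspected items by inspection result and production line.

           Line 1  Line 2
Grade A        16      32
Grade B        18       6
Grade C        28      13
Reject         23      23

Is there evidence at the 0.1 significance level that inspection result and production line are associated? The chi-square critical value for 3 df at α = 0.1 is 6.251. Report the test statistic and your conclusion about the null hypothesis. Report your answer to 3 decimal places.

Row totals: 48, 24, 41, 46. Column totals: 85, 74. Grand total N = 159.
Expected counts (row total × column total / N):
  Grade A, Line 1: 48×85/159 = 25.66038
  Grade A, Line 2: 48×74/159 = 22.33962
  Grade B, Line 1: 24×85/159 = 12.83019
  Grade B, Line 2: 24×74/159 = 11.16981
  Grade C, Line 1: 41×85/159 = 21.91824
  Grade C, Line 2: 41×74/159 = 19.08176
  Reject, Line 1: 46×85/159 = 24.59119
  Reject, Line 2: 46×74/159 = 21.40881
Contributions (O − E)²/E:
  (16 − 25.66038)²/25.66038 = 3.6368
  (32 − 22.33962)²/22.33962 = 4.1775
  (18 − 12.83019)²/12.83019 = 2.0831
  (6 − 11.16981)²/11.16981 = 2.3928
  (28 − 21.91824)²/21.91824 = 1.6875
  (13 − 19.08176)²/19.08176 = 1.9384
  (23 − 24.59119)²/24.59119 = 0.1030
  (23 − 21.40881)²/21.40881 = 0.1183
χ² = 3.6368 + 4.1775 + 2.0831 + 2.3928 + 1.6875 + 1.9384 + 0.1030 + 0.1183 = 16.137
df = (4−1)(2−1) = 3. Since 16.137 > 6.251, reject the null hypothesis of independence at α = 0.1.

16.137; reject H₀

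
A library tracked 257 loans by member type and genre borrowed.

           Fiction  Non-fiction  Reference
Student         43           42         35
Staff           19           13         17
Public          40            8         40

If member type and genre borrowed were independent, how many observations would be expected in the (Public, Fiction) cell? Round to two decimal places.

34.93

Row total (Public) = 88; column total (Fiction) = 102; grand total N = 257.
Expected count = (row total × column total) / N = 88 × 102 / 257 = 34.93.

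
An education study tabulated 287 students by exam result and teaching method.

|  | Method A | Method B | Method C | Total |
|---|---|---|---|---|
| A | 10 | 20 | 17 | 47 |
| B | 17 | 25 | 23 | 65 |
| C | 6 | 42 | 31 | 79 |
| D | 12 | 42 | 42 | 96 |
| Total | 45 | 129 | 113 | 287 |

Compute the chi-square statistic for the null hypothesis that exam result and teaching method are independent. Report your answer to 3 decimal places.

12.138

Grand total N = 287.
Expected counts (row total × column total / N):
  A, Method A: 47×45/287 = 7.3693
  A, Method B: 47×129/287 = 21.1254
  A, Method C: 47×113/287 = 18.5052
  B, Method A: 65×45/287 = 10.1916
  B, Method B: 65×129/287 = 29.2160
  B, Method C: 65×113/287 = 25.5923
  C, Method A: 79×45/287 = 12.3868
  C, Method B: 79×129/287 = 35.5087
  C, Method C: 79×113/287 = 31.1045
  D, Method A: 96×45/287 = 15.0523
  D, Method B: 96×129/287 = 43.1498
  D, Method C: 96×113/287 = 37.7979
Contributions (O − E)²/E:
  (10 − 7.3693)²/7.3693 = 0.9391
  (20 − 21.1254)²/21.1254 = 0.0600
  (17 − 18.5052)²/18.5052 = 0.1224
  (17 − 10.1916)²/10.1916 = 4.5483
  (25 − 29.2160)²/29.2160 = 0.6084
  (23 − 25.5923)²/25.5923 = 0.2626
  (6 − 12.3868)²/12.3868 = 3.2931
  (42 − 35.5087)²/35.5087 = 1.1867
  (31 − 31.1045)²/31.1045 = 0.0004
  (12 − 15.0523)²/15.0523 = 0.6189
  (42 − 43.1498)²/43.1498 = 0.0306
  (42 − 37.7979)²/37.7979 = 0.4672
χ² = 0.9391 + 0.0600 + 0.1224 + 4.5483 + 0.6084 + 0.2626 + 3.2931 + 1.1867 + 0.0004 + 0.6189 + 0.0306 + 0.4672 = 12.138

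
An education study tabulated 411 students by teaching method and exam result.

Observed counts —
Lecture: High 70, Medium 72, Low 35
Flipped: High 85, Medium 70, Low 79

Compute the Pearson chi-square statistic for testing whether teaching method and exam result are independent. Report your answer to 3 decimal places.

Row totals: 177, 234. Column totals: 155, 142, 114. Grand total N = 411.
Expected counts (row total × column total / N):
  Lecture, High: 177×155/411 = 66.7518
  Lecture, Medium: 177×142/411 = 61.1533
  Lecture, Low: 177×114/411 = 49.0949
  Flipped, High: 234×155/411 = 88.2482
  Flipped, Medium: 234×142/411 = 80.8467
  Flipped, Low: 234×114/411 = 64.9051
Contributions (O − E)²/E:
  (70 − 66.7518)²/66.7518 = 0.1581
  (72 − 61.1533)²/61.1533 = 1.9239
  (35 − 49.0949)²/49.0949 = 4.0466
  (85 − 88.2482)²/88.2482 = 0.1196
  (70 − 80.8467)²/80.8467 = 1.4552
  (79 − 64.9051)²/64.9051 = 3.0609
χ² = 0.1581 + 1.9239 + 4.0466 + 0.1196 + 1.4552 + 3.0609 = 10.764

10.764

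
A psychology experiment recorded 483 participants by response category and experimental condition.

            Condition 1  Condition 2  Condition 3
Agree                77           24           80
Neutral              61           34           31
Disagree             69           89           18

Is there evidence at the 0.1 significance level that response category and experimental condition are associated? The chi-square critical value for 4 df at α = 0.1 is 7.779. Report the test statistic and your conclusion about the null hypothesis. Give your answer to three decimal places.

Row totals: 181, 126, 176. Column totals: 207, 147, 129. Grand total N = 483.
Expected counts (row total × column total / N):
  Agree, Condition 1: 181×207/483 = 77.5714
  Agree, Condition 2: 181×147/483 = 55.0870
  Agree, Condition 3: 181×129/483 = 48.3416
  Neutral, Condition 1: 126×207/483 = 54.0000
  Neutral, Condition 2: 126×147/483 = 38.3478
  Neutral, Condition 3: 126×129/483 = 33.6522
  Disagree, Condition 1: 176×207/483 = 75.4286
  Disagree, Condition 2: 176×147/483 = 53.5652
  Disagree, Condition 3: 176×129/483 = 47.0062
Contributions (O − E)²/E:
  (77 − 77.5714)²/77.5714 = 0.0042
  (24 − 55.0870)²/55.0870 = 17.5432
  (80 − 48.3416)²/48.3416 = 20.7327
  (61 − 54.0000)²/54.0000 = 0.9074
  (34 − 38.3478)²/38.3478 = 0.4929
  (31 − 33.6522)²/33.6522 = 0.2090
  (69 − 75.4286)²/75.4286 = 0.5479
  (89 − 53.5652)²/53.5652 = 23.4411
  (18 − 47.0062)²/47.0062 = 17.8989
χ² = 0.0042 + 17.5432 + 20.7327 + 0.9074 + 0.4929 + 0.2090 + 0.5479 + 23.4411 + 17.8989 = 81.777
df = (3−1)(3−1) = 4. Since 81.777 > 7.779, reject the null hypothesis of independence at α = 0.1.

81.777; reject H₀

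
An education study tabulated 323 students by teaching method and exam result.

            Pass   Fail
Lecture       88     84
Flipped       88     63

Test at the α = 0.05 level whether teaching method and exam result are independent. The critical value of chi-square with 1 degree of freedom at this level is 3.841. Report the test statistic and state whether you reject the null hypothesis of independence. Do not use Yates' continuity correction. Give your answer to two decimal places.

Row totals: 172, 151. Column totals: 176, 147. Grand total N = 323.
Expected counts (row total × column total / N):
  Lecture, Pass: 172×176/323 = 93.721
  Lecture, Fail: 172×147/323 = 78.279
  Flipped, Pass: 151×176/323 = 82.279
  Flipped, Fail: 151×147/323 = 68.721
Contributions (O − E)²/E:
  (88 − 93.721)²/93.721 = 0.3492
  (84 − 78.279)²/78.279 = 0.4181
  (88 − 82.279)²/82.279 = 0.3978
  (63 − 68.721)²/68.721 = 0.4763
χ² = 0.3492 + 0.4181 + 0.3978 + 0.4763 = 1.64
df = (2−1)(2−1) = 1. Since 1.64 < 3.841, fail to reject the null hypothesis of independence at α = 0.05.

1.64; fail to reject H₀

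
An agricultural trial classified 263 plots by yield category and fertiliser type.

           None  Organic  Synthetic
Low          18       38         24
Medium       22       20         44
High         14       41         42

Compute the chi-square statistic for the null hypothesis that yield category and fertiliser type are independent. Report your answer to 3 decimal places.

Row totals: 80, 86, 97. Column totals: 54, 99, 110. Grand total N = 263.
Expected counts (row total × column total / N):
  Low, None: 80×54/263 = 16.42586
  Low, Organic: 80×99/263 = 30.11407
  Low, Synthetic: 80×110/263 = 33.46008
  Medium, None: 86×54/263 = 17.65779
  Medium, Organic: 86×99/263 = 32.37262
  Medium, Synthetic: 86×110/263 = 35.96958
  High, None: 97×54/263 = 19.91635
  High, Organic: 97×99/263 = 36.51331
  High, Synthetic: 97×110/263 = 40.57034
Contributions (O − E)²/E:
  (18 − 16.42586)²/16.42586 = 0.1509
  (38 − 30.11407)²/30.11407 = 2.0651
  (24 − 33.46008)²/33.46008 = 2.6746
  (22 − 17.65779)²/17.65779 = 1.0678
  (20 − 32.37262)²/32.37262 = 4.7287
  (44 − 35.96958)²/35.96958 = 1.7928
  (14 − 19.91635)²/19.91635 = 1.7575
  (41 − 36.51331)²/36.51331 = 0.5513
  (42 − 40.57034)²/40.57034 = 0.0504
χ² = 0.1509 + 2.0651 + 2.6746 + 1.0678 + 4.7287 + 1.7928 + 1.7575 + 0.5513 + 0.0504 = 14.839

14.839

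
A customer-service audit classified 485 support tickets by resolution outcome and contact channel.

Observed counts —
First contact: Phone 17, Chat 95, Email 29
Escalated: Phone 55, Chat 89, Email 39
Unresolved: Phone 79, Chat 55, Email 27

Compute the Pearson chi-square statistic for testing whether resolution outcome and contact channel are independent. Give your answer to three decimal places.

51.035

Row totals: 141, 183, 161. Column totals: 151, 239, 95. Grand total N = 485.
Expected counts (row total × column total / N):
  First contact, Phone: 141×151/485 = 43.8990
  First contact, Chat: 141×239/485 = 69.4825
  First contact, Email: 141×95/485 = 27.6186
  Escalated, Phone: 183×151/485 = 56.9753
  Escalated, Chat: 183×239/485 = 90.1794
  Escalated, Email: 183×95/485 = 35.8454
  Unresolved, Phone: 161×151/485 = 50.1258
  Unresolved, Chat: 161×239/485 = 79.3381
  Unresolved, Email: 161×95/485 = 31.5361
Contributions (O − E)²/E:
  (17 − 43.8990)²/43.8990 = 16.4823
  (95 − 69.4825)²/69.4825 = 9.3713
  (29 − 27.6186)²/27.6186 = 0.0691
  (55 − 56.9753)²/56.9753 = 0.0685
  (89 − 90.1794)²/90.1794 = 0.0154
  (39 − 35.8454)²/35.8454 = 0.2776
  (79 − 50.1258)²/50.1258 = 16.6325
  (55 − 79.3381)²/79.3381 = 7.4661
  (27 − 31.5361)²/31.5361 = 0.6525
χ² = 16.4823 + 9.3713 + 0.0691 + 0.0685 + 0.0154 + 0.2776 + 16.6325 + 7.4661 + 0.6525 = 51.035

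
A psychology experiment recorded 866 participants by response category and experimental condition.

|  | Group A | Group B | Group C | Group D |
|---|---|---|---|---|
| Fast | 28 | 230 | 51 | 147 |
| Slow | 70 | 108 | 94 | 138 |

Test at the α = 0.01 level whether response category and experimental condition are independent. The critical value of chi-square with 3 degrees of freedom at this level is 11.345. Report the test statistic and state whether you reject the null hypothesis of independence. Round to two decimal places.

72.83; reject H₀

Row totals: 456, 410. Column totals: 98, 338, 145, 285. Grand total N = 866.
Expected counts (row total × column total / N):
  Fast, Group A: 456×98/866 = 51.603
  Fast, Group B: 456×338/866 = 177.977
  Fast, Group C: 456×145/866 = 76.351
  Fast, Group D: 456×285/866 = 150.069
  Slow, Group A: 410×98/866 = 46.397
  Slow, Group B: 410×338/866 = 160.023
  Slow, Group C: 410×145/866 = 68.649
  Slow, Group D: 410×285/866 = 134.931
Contributions (O − E)²/E:
  (28 − 51.603)²/51.603 = 10.7959
  (230 − 177.977)²/177.977 = 15.2064
  (51 − 76.351)²/76.351 = 8.4174
  (147 − 150.069)²/150.069 = 0.0628
  (70 − 46.397)²/46.397 = 12.0073
  (108 − 160.023)²/160.023 = 16.9125
  (94 − 68.649)²/68.649 = 9.3617
  (138 − 134.931)²/134.931 = 0.0698
χ² = 10.7959 + 15.2064 + 8.4174 + 0.0628 + 12.0073 + 16.9125 + 9.3617 + 0.0698 = 72.83
df = (2−1)(4−1) = 3. Since 72.83 > 11.345, reject the null hypothesis of independence at α = 0.01.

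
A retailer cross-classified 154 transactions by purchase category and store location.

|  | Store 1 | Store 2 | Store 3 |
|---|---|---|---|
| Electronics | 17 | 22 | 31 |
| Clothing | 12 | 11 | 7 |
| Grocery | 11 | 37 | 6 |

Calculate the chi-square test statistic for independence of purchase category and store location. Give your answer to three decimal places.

24.961

Row totals: 70, 30, 54. Column totals: 40, 70, 44. Grand total N = 154.
Expected counts (row total × column total / N):
  Electronics, Store 1: 70×40/154 = 18.18182
  Electronics, Store 2: 70×70/154 = 31.81818
  Electronics, Store 3: 70×44/154 = 20.00000
  Clothing, Store 1: 30×40/154 = 7.79221
  Clothing, Store 2: 30×70/154 = 13.63636
  Clothing, Store 3: 30×44/154 = 8.57143
  Grocery, Store 1: 54×40/154 = 14.02597
  Grocery, Store 2: 54×70/154 = 24.54545
  Grocery, Store 3: 54×44/154 = 15.42857
Contributions (O − E)²/E:
  (17 − 18.18182)²/18.18182 = 0.0768
  (22 − 31.81818)²/31.81818 = 3.0296
  (31 − 20.00000)²/20.00000 = 6.0500
  (12 − 7.79221)²/7.79221 = 2.2722
  (11 − 13.63636)²/13.63636 = 0.5097
  (7 − 8.57143)²/8.57143 = 0.2881
  (11 − 14.02597)²/14.02597 = 0.6528
  (37 − 24.54545)²/24.54545 = 6.3195
  (6 − 15.42857)²/15.42857 = 5.7619
χ² = 0.0768 + 3.0296 + 6.0500 + 2.2722 + 0.5097 + 0.2881 + 0.6528 + 6.3195 + 5.7619 = 24.961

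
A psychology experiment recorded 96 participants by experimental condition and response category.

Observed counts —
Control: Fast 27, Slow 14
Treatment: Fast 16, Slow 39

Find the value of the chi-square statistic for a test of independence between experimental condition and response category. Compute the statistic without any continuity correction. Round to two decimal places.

12.84

Row totals: 41, 55. Column totals: 43, 53. Grand total N = 96.
Expected counts (row total × column total / N):
  Control, Fast: 41×43/96 = 18.365
  Control, Slow: 41×53/96 = 22.635
  Treatment, Fast: 55×43/96 = 24.635
  Treatment, Slow: 55×53/96 = 30.365
Contributions (O − E)²/E:
  (27 − 18.365)²/18.365 = 4.0601
  (14 − 22.635)²/22.635 = 3.2942
  (16 − 24.635)²/24.635 = 3.0267
  (39 − 30.365)²/30.365 = 2.4556
χ² = 4.0601 + 3.2942 + 3.0267 + 2.4556 = 12.84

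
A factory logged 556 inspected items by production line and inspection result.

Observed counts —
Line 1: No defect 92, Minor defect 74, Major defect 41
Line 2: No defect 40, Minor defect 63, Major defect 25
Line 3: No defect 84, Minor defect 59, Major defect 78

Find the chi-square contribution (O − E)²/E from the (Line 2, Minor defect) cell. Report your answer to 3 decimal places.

7.083

Row total (Line 2) = 128; column total (Minor defect) = 196; N = 556.
Expected count E = 128 × 196 / 556 = 45.1223.
Contribution = (O − E)²/E = (63 − 45.1223)² / 45.1223 = 7.083.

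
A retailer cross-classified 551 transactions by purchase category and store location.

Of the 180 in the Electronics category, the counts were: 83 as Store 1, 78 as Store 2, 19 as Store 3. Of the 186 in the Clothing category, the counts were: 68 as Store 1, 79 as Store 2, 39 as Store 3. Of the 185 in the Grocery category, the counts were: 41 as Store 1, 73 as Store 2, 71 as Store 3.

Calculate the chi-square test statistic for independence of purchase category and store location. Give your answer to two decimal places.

46.50

Row totals: 180, 186, 185. Column totals: 192, 230, 129. Grand total N = 551.
Expected counts (row total × column total / N):
  Electronics, Store 1: 180×192/551 = 62.722
  Electronics, Store 2: 180×230/551 = 75.136
  Electronics, Store 3: 180×129/551 = 42.142
  Clothing, Store 1: 186×192/551 = 64.813
  Clothing, Store 2: 186×230/551 = 77.641
  Clothing, Store 3: 186×129/551 = 43.546
  Grocery, Store 1: 185×192/551 = 64.465
  Grocery, Store 2: 185×230/551 = 77.223
  Grocery, Store 3: 185×129/551 = 43.312
Contributions (O − E)²/E:
  (83 − 62.722)²/62.722 = 6.5559
  (78 − 75.136)²/75.136 = 0.1092
  (19 − 42.142)²/42.142 = 12.7083
  (68 − 64.813)²/64.813 = 0.1567
  (79 − 77.641)²/77.641 = 0.0238
  (39 − 43.546)²/43.546 = 0.4746
  (41 − 64.465)²/64.465 = 8.5412
  (73 − 77.223)²/77.223 = 0.2309
  (71 − 43.312)²/43.312 = 17.7001
χ² = 6.5559 + 0.1092 + 12.7083 + 0.1567 + 0.0238 + 0.4746 + 8.5412 + 0.2309 + 17.7001 = 46.50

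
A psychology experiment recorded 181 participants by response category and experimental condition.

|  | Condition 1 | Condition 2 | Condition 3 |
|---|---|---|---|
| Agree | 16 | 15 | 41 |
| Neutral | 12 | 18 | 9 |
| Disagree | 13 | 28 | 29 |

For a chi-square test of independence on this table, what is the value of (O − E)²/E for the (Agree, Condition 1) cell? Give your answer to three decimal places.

Row total (Agree) = 72; column total (Condition 1) = 41; N = 181.
Expected count E = 72 × 41 / 181 = 16.3094.
Contribution = (O − E)²/E = (16 − 16.3094)² / 16.3094 = 0.006.

0.006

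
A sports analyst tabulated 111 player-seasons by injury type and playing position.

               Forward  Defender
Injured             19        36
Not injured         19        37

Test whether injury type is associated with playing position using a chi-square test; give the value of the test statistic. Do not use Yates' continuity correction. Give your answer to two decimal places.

0.00

Row totals: 55, 56. Column totals: 38, 73. Grand total N = 111.
Expected counts (row total × column total / N):
  Injured, Forward: 55×38/111 = 18.829
  Injured, Defender: 55×73/111 = 36.171
  Not injured, Forward: 56×38/111 = 19.171
  Not injured, Defender: 56×73/111 = 36.829
Contributions (O − E)²/E:
  (19 − 18.829)²/18.829 = 0.0016
  (36 − 36.171)²/36.171 = 0.0008
  (19 − 19.171)²/19.171 = 0.0015
  (37 − 36.829)²/36.829 = 0.0008
χ² = 0.0016 + 0.0008 + 0.0015 + 0.0008 = 0.00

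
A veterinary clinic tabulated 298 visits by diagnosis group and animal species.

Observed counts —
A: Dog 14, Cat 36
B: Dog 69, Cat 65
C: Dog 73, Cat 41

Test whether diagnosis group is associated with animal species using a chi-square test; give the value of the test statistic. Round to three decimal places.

18.164

Row totals: 50, 134, 114. Column totals: 156, 142. Grand total N = 298.
Expected counts (row total × column total / N):
  A, Dog: 50×156/298 = 26.1745
  A, Cat: 50×142/298 = 23.8255
  B, Dog: 134×156/298 = 70.1477
  B, Cat: 134×142/298 = 63.8523
  C, Dog: 114×156/298 = 59.6779
  C, Cat: 114×142/298 = 54.3221
Contributions (O − E)²/E:
  (14 − 26.1745)²/26.1745 = 5.6627
  (36 − 23.8255)²/23.8255 = 6.2210
  (69 − 70.1477)²/70.1477 = 0.0188
  (65 − 63.8523)²/63.8523 = 0.0206
  (73 − 59.6779)²/59.6779 = 2.9739
  (41 − 54.3221)²/54.3221 = 3.2671
χ² = 5.6627 + 6.2210 + 0.0188 + 0.0206 + 2.9739 + 3.2671 = 18.164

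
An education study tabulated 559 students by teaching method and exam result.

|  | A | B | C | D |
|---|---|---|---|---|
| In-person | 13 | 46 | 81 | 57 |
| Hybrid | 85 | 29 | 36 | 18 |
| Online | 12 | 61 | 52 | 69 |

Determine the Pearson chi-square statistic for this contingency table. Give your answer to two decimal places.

159.80

Row totals: 197, 168, 194. Column totals: 110, 136, 169, 144. Grand total N = 559.
Expected counts (row total × column total / N):
  In-person, A: 197×110/559 = 38.766
  In-person, B: 197×136/559 = 47.928
  In-person, C: 197×169/559 = 59.558
  In-person, D: 197×144/559 = 50.748
  Hybrid, A: 168×110/559 = 33.059
  Hybrid, B: 168×136/559 = 40.873
  Hybrid, C: 168×169/559 = 50.791
  Hybrid, D: 168×144/559 = 43.277
  Online, A: 194×110/559 = 38.175
  Online, B: 194×136/559 = 47.199
  Online, C: 194×169/559 = 58.651
  Online, D: 194×144/559 = 49.975
Contributions (O − E)²/E:
  (13 − 38.766)²/38.766 = 17.1255
  (46 − 47.928)²/47.928 = 0.0776
  (81 − 59.558)²/59.558 = 7.7195
  (57 − 50.748)²/50.748 = 0.7702
  (85 − 33.059)²/33.059 = 81.6077
  (29 − 40.873)²/40.873 = 3.4489
  (36 − 50.791)²/50.791 = 4.3073
  (18 − 43.277)²/43.277 = 14.7637
  (12 − 38.175)²/38.175 = 17.9471
  (61 − 47.199)²/47.199 = 4.0354
  (52 − 58.651)²/58.651 = 0.7542
  (69 − 49.975)²/49.975 = 7.2426
χ² = 17.1255 + 0.0776 + 7.7195 + 0.7702 + 81.6077 + 3.4489 + 4.3073 + 14.7637 + 17.9471 + 4.0354 + 0.7542 + 7.2426 = 159.80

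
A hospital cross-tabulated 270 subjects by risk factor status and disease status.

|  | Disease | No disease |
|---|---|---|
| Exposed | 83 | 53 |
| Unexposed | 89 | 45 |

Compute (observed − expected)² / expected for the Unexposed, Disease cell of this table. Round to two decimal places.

Row total (Unexposed) = 134; column total (Disease) = 172; N = 270.
Expected count E = 134 × 172 / 270 = 85.363.
Contribution = (O − E)²/E = (89 − 85.363)² / 85.363 = 0.15.

0.15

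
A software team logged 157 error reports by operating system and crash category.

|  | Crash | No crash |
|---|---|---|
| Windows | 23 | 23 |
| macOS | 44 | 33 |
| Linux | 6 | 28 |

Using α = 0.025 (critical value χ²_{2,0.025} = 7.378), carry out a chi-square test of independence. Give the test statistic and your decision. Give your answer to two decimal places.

Row totals: 46, 77, 34. Column totals: 73, 84. Grand total N = 157.
Expected counts (row total × column total / N):
  Windows, Crash: 46×73/157 = 21.389
  Windows, No crash: 46×84/157 = 24.611
  macOS, Crash: 77×73/157 = 35.803
  macOS, No crash: 77×84/157 = 41.197
  Linux, Crash: 34×73/157 = 15.809
  Linux, No crash: 34×84/157 = 18.191
Contributions (O − E)²/E:
  (23 − 21.389)²/21.389 = 0.1213
  (23 − 24.611)²/24.611 = 0.1055
  (44 − 35.803)²/35.803 = 1.8767
  (33 − 41.197)²/41.197 = 1.6310
  (6 − 15.809)²/15.809 = 6.0862
  (28 − 18.191)²/18.191 = 5.2892
χ² = 0.1213 + 0.1055 + 1.8767 + 1.6310 + 6.0862 + 5.2892 = 15.11
df = (3−1)(2−1) = 2. Since 15.11 > 7.378, reject the null hypothesis of independence at α = 0.025.

15.11; reject H₀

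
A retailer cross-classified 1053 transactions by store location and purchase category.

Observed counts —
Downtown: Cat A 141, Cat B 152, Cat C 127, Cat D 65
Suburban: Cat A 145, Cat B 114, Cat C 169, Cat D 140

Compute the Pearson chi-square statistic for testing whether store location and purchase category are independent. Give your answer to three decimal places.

32.543

Row totals: 485, 568. Column totals: 286, 266, 296, 205. Grand total N = 1053.
Expected counts (row total × column total / N):
  Downtown, Cat A: 485×286/1053 = 131.7284
  Downtown, Cat B: 485×266/1053 = 122.5166
  Downtown, Cat C: 485×296/1053 = 136.3343
  Downtown, Cat D: 485×205/1053 = 94.4207
  Suburban, Cat A: 568×286/1053 = 154.2716
  Suburban, Cat B: 568×266/1053 = 143.4834
  Suburban, Cat C: 568×296/1053 = 159.6657
  Suburban, Cat D: 568×205/1053 = 110.5793
Contributions (O − E)²/E:
  (141 − 131.7284)²/131.7284 = 0.6526
  (152 − 122.5166)²/122.5166 = 7.0951
  (127 − 136.3343)²/136.3343 = 0.6391
  (65 − 94.4207)²/94.4207 = 9.1672
  (145 − 154.2716)²/154.2716 = 0.5572
  (114 − 143.4834)²/143.4834 = 6.0583
  (169 − 159.6657)²/159.6657 = 0.5457
  (140 − 110.5793)²/110.5793 = 7.8277
χ² = 0.6526 + 7.0951 + 0.6391 + 9.1672 + 0.5572 + 6.0583 + 0.5457 + 7.8277 = 32.543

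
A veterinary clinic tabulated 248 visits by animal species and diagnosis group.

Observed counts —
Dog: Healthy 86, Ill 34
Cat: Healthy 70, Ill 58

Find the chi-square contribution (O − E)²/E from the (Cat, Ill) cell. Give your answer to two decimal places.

2.33

Row total (Cat) = 128; column total (Ill) = 92; N = 248.
Expected count E = 128 × 92 / 248 = 47.484.
Contribution = (O − E)²/E = (58 − 47.484)² / 47.484 = 2.33.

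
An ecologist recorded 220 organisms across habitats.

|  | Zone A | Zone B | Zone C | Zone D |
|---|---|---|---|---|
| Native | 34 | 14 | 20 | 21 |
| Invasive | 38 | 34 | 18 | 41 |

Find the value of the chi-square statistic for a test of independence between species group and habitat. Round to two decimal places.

7.36

Row totals: 89, 131. Column totals: 72, 48, 38, 62. Grand total N = 220.
Expected counts (row total × column total / N):
  Native, Zone A: 89×72/220 = 29.127
  Native, Zone B: 89×48/220 = 19.418
  Native, Zone C: 89×38/220 = 15.373
  Native, Zone D: 89×62/220 = 25.082
  Invasive, Zone A: 131×72/220 = 42.873
  Invasive, Zone B: 131×48/220 = 28.582
  Invasive, Zone C: 131×38/220 = 22.627
  Invasive, Zone D: 131×62/220 = 36.918
Contributions (O − E)²/E:
  (34 − 29.127)²/29.127 = 0.8153
  (14 − 19.418)²/19.418 = 1.5117
  (20 − 15.373)²/15.373 = 1.3926
  (21 − 25.082)²/25.082 = 0.6643
  (38 − 42.873)²/42.873 = 0.5539
  (34 − 28.582)²/28.582 = 1.0270
  (18 − 22.627)²/22.627 = 0.9462
  (41 − 36.918)²/36.918 = 0.4513
χ² = 0.8153 + 1.5117 + 1.3926 + 0.6643 + 0.5539 + 1.0270 + 0.9462 + 0.4513 = 7.36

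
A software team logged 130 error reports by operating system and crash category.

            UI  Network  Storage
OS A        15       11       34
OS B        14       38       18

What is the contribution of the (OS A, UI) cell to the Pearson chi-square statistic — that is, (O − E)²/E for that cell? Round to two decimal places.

0.19

Row total (OS A) = 60; column total (UI) = 29; N = 130.
Expected count E = 60 × 29 / 130 = 13.385.
Contribution = (O − E)²/E = (15 − 13.385)² / 13.385 = 0.19.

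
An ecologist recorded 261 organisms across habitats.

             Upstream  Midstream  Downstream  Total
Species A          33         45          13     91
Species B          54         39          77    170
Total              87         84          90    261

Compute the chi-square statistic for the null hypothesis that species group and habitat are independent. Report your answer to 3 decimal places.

Grand total N = 261.
Expected counts (row total × column total / N):
  Species A, Upstream: 91×87/261 = 30.3333
  Species A, Midstream: 91×84/261 = 29.2874
  Species A, Downstream: 91×90/261 = 31.3793
  Species B, Upstream: 170×87/261 = 56.6667
  Species B, Midstream: 170×84/261 = 54.7126
  Species B, Downstream: 170×90/261 = 58.6207
Contributions (O − E)²/E:
  (33 − 30.3333)²/30.3333 = 0.2344
  (45 − 29.2874)²/29.2874 = 8.4298
  (13 − 31.3793)²/31.3793 = 10.7650
  (54 − 56.6667)²/56.6667 = 0.1255
  (39 − 54.7126)²/54.7126 = 4.5124
  (77 − 58.6207)²/58.6207 = 5.7624
χ² = 0.2344 + 8.4298 + 10.7650 + 0.1255 + 4.5124 + 5.7624 = 29.830

29.830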